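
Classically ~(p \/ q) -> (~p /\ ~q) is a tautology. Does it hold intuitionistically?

Yes

This is a constructively valid De Morgan direction (negated disjunction to conjunction of negations), which is intuitionistically derivable.
From ~(p \/ q): if p held then p \/ q would, contradiction — so ~p; similarly ~q.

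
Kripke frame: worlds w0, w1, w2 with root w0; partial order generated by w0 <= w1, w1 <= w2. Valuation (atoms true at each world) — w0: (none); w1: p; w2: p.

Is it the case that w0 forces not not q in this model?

No

w0 does not force not not q since w0 is accessible from w0 and w0 forces not q.
w0 forces not q: no world accessible from w0 forces q.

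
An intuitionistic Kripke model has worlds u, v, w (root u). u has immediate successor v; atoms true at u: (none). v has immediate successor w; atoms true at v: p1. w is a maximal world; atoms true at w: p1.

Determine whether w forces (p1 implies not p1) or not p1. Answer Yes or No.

w does not force (p1 implies not p1) or not p1: neither disjunct is forced at w.
w does not force p1 implies not p1: already at w itself, w forces p1 but w does not force not p1.
w does not force not p1 since w is accessible from w and w forces p1.

No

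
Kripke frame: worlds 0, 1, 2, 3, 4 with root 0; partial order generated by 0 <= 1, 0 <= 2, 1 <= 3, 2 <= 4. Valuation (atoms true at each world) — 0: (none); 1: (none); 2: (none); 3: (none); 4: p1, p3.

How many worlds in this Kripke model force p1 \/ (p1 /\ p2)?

1

0: does not force it — 0 ||-/- p1 \/ (p1 /\ p2): neither disjunct is forced at 0.
1: does not force it.
2: does not force it.
3: does not force it.
4: forces it.
Worlds forcing the formula: {4}.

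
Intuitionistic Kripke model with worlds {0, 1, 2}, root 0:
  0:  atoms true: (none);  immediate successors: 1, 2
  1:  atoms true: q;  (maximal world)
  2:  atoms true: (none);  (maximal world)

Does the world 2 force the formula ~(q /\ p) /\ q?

2 ||-/- ~(q /\ p) /\ q since 2 fails q.

No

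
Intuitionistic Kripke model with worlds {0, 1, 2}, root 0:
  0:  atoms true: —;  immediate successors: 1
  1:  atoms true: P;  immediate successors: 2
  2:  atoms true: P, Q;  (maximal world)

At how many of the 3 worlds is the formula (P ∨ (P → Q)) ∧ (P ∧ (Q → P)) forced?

2

0: does not force it — 0 ⊮ (P ∨ (P → Q)) ∧ (P ∧ (Q → P)) since 0 fails P ∨ (P → Q).
1: forces it.
2: forces it.
Worlds forcing the formula: {1, 2}.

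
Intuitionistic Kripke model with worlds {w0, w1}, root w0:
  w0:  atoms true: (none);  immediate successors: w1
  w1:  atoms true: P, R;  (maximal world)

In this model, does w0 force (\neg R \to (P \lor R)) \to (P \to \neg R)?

No

w0 \nVdash (\neg R \to (P \lor R)) \to (P \to \neg R): already at w0 itself, w0 \Vdash \neg R \to (P \lor R) but w0 \nVdash P \to \neg R.
w0 \nVdash P \to \neg R: at the accessible world w1, w1 \Vdash P but w1 \nVdash \neg R.
w1 \nVdash \neg R since w1 is accessible from w1 and w1 \Vdash R.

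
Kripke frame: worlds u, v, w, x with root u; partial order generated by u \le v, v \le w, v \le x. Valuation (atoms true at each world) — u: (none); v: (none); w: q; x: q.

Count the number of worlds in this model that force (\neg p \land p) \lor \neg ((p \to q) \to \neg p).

u: does not force it — u \nVdash (\neg p \land p) \lor \neg ((p \to q) \to \neg p): neither disjunct is forced at u.
v: does not force it.
w: does not force it.
x: does not force it.
Worlds forcing the formula: { }.

0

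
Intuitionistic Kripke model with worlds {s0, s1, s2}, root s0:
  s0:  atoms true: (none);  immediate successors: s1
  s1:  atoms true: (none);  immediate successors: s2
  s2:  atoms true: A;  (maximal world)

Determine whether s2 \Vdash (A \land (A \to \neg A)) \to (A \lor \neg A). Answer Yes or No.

s2 \Vdash (A \land (A \to \neg A)) \to (A \lor \neg A) vacuously: no world accessible from s2 forces the antecedent A \land (A \to \neg A).

Yes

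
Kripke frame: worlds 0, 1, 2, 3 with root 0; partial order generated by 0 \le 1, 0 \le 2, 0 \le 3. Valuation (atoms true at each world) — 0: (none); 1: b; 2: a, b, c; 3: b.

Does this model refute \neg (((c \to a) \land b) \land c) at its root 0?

Yes

0 \nVdash \neg (((c \to a) \land b) \land c) since 2 is accessible from 0 and 2 \Vdash ((c \to a) \land b) \land c.
2 \Vdash ((c \to a) \land b) \land c since 2 forces both conjuncts.
So the root 0 does not force \neg (((c \to a) \land b) \land c); the model is a countermodel.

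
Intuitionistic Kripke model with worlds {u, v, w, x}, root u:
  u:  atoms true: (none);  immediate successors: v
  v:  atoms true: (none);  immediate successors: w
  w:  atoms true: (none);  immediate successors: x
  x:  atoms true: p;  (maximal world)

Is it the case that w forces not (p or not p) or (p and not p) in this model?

w does not force not (p or not p) or (p and not p): neither disjunct is forced at w.
w does not force not (p or not p) since x is accessible from w and x forces p or not p.
x forces p or not p via the disjunct p.

No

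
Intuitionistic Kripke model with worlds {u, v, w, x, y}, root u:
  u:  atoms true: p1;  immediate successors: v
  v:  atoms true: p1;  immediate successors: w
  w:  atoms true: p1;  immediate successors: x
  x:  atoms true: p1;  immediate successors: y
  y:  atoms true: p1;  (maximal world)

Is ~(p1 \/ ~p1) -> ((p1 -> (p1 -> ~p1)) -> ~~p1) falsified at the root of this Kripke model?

u ||- ~(p1 \/ ~p1) -> ((p1 -> (p1 -> ~p1)) -> ~~p1) vacuously: no world accessible from u forces the antecedent ~(p1 \/ ~p1).
So the root u forces ~(p1 \/ ~p1) -> ((p1 -> (p1 -> ~p1)) -> ~~p1); the model is not a countermodel.

No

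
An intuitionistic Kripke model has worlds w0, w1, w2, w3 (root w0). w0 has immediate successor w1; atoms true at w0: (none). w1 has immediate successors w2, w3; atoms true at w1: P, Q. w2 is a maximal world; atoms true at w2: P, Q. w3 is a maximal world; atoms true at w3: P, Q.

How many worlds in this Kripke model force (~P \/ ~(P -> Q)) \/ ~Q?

0

w0: does not force it — w0 ||-/- (~P \/ ~(P -> Q)) \/ ~Q: neither disjunct is forced at w0.
w1: does not force it.
w2: does not force it.
w3: does not force it.
Worlds forcing the formula: { }.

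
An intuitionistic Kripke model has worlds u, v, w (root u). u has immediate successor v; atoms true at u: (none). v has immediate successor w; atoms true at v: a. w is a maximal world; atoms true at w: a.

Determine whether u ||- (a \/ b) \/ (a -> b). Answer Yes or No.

u ||-/- (a \/ b) \/ (a -> b): neither disjunct is forced at u.
u ||-/- a \/ b: neither disjunct is forced at u.
u lacks atom a, so u ||-/- a.

No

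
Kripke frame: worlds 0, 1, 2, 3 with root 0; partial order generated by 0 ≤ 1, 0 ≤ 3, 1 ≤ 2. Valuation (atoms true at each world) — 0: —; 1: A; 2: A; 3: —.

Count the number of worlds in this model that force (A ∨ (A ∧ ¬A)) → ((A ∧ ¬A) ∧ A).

0: does not force it — 0 ⊮ (A ∨ (A ∧ ¬A)) → ((A ∧ ¬A) ∧ A): at the accessible world 1, 1 ⊩ A ∨ (A ∧ ¬A) but 1 ⊮ (A ∧ ¬A) ∧ A.
1: does not force it — 1 ⊮ (A ∨ (A ∧ ¬A)) → ((A ∧ ¬A) ∧ A): already at 1 itself, 1 ⊩ A ∨ (A ∧ ¬A) but 1 ⊮ (A ∧ ¬A) ∧ A.
2: does not force it.
3: forces it.
Worlds forcing the formula: {3}.

1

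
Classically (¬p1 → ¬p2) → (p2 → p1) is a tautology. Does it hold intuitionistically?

No

This is the converse of contraposition, which is not intuitionistically valid.
A Kripke countermodel: worlds a, b; order generated by a ≤ b; atoms true at each world — a:{p2}; b:{p1,p2}.
a ⊮ (¬p1 → ¬p2) → (p2 → p1): already at a itself, a ⊩ ¬p1 → ¬p2 but a ⊮ p2 → p1.
a ⊮ p2 → p1: already at a itself, a ⊩ p2 but a ⊮ p1.
a lacks atom p1, so a ⊮ p1.
So the root a does not force the formula.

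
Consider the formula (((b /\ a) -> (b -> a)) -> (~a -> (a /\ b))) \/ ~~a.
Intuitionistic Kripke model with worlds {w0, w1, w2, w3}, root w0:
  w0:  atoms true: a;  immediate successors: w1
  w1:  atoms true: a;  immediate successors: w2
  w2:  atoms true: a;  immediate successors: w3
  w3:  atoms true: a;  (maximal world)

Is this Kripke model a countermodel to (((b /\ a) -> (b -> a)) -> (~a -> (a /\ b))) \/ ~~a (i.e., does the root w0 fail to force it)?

No

w0 ||- (((b /\ a) -> (b -> a)) -> (~a -> (a /\ b))) \/ ~~a via the disjunct ((b /\ a) -> (b -> a)) -> (~a -> (a /\ b)).
So the root w0 forces (((b /\ a) -> (b -> a)) -> (~a -> (a /\ b))) \/ ~~a; the model is not a countermodel.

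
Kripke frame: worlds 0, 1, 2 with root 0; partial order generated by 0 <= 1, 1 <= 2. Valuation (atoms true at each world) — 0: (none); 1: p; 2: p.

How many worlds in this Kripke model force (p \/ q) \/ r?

2

0: does not force it — 0 ||-/- (p \/ q) \/ r: neither disjunct is forced at 0.
1: forces it.
2: forces it.
Worlds forcing the formula: {1, 2}.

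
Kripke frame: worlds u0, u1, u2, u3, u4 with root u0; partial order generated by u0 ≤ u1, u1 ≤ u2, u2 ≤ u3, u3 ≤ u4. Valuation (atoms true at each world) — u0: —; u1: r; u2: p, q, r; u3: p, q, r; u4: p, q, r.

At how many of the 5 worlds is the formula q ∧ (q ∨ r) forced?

u0: does not force it — u0 ⊮ q ∧ (q ∨ r) since u0 fails q.
u1: does not force it — u1 ⊮ q ∧ (q ∨ r) since u1 fails q.
u2: forces it.
u3: forces it.
u4: forces it.
Worlds forcing the formula: {u2, u3, u4}.

3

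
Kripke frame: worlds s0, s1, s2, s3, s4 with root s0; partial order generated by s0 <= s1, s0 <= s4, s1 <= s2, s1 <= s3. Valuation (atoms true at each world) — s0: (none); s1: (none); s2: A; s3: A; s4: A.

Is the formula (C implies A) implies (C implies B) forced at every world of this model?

Yes

s0 forces (C implies A) implies (C implies B): every world accessible from s0 that forces C implies A (namely s0, s1, s2, s3, s4) also forces C implies B.
Since the root s0 forces (C implies A) implies (C implies B) and forcing is persistent (monotone upward), every world forces it.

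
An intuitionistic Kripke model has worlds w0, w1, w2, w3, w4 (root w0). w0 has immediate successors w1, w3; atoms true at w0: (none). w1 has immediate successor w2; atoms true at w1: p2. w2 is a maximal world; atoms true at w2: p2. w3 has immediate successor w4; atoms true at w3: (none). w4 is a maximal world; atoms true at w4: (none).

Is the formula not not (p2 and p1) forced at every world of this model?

No

Not every world: w0 does not force not not (p2 and p1).
w0 does not force not not (p2 and p1) since w0 is accessible from w0 and w0 forces not (p2 and p1).
w0 forces not (p2 and p1): no world accessible from w0 forces p2 and p1.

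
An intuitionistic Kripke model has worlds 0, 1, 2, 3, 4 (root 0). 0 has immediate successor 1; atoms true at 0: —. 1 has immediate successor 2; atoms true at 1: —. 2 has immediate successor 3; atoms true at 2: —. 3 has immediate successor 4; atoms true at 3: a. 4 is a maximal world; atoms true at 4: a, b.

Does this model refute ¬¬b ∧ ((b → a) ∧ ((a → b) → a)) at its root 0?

0 ⊩ ¬¬b ∧ ((b → a) ∧ ((a → b) → a)) since 0 forces both conjuncts.
So the root 0 forces ¬¬b ∧ ((b → a) ∧ ((a → b) → a)); the model is not a countermodel.

No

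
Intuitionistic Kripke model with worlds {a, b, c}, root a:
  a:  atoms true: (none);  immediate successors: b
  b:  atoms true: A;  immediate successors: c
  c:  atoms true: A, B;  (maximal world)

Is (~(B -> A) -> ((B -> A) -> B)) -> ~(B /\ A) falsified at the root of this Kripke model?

a ||-/- (~(B -> A) -> ((B -> A) -> B)) -> ~(B /\ A): already at a itself, a ||- ~(B -> A) -> ((B -> A) -> B) but a ||-/- ~(B /\ A).
a ||-/- ~(B /\ A) since c is accessible from a and c ||- B /\ A.
c ||- B /\ A since c forces both conjuncts.
So the root a does not force (~(B -> A) -> ((B -> A) -> B)) -> ~(B /\ A); the model is a countermodel.

Yes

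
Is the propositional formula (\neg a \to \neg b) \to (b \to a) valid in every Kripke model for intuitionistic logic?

No

This is the converse of contraposition, which is not intuitionistically valid.
A Kripke countermodel: worlds w0, w1; order generated by w0 \le w1; atoms true at each world — w0:{b}; w1:{a,b}.
w0 \nVdash (\neg a \to \neg b) \to (b \to a): already at w0 itself, w0 \Vdash \neg a \to \neg b but w0 \nVdash b \to a.
w0 \nVdash b \to a: already at w0 itself, w0 \Vdash b but w0 \nVdash a.
w0 lacks atom a, so w0 \nVdash a.
So the root w0 does not force the formula.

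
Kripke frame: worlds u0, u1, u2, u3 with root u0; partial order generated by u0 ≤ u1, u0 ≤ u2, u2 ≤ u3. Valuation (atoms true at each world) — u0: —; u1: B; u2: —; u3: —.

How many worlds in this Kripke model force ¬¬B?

u0: does not force it — u0 ⊮ ¬¬B since u2 is accessible from u0 and u2 ⊩ ¬B.
u1: forces it.
u2: does not force it — u2 ⊮ ¬¬B since u2 is accessible from u2 and u2 ⊩ ¬B.
u3: does not force it — u3 ⊮ ¬¬B since u3 is accessible from u3 and u3 ⊩ ¬B.
Worlds forcing the formula: {u1}.

1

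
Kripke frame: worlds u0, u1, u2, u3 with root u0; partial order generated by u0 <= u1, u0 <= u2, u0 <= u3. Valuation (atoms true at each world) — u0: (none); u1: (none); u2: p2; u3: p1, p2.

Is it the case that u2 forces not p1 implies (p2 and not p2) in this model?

u2 does not force not p1 implies (p2 and not p2): already at u2 itself, u2 forces not p1 but u2 does not force p2 and not p2.
u2 does not force p2 and not p2 since u2 fails not p2.

No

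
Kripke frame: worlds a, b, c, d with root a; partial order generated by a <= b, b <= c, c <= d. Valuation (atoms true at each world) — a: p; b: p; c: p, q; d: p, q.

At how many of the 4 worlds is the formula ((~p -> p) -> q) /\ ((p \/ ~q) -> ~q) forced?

a: does not force it — a ||-/- ((~p -> p) -> q) /\ ((p \/ ~q) -> ~q) since a fails (~p -> p) -> q.
b: does not force it.
c: does not force it.
d: does not force it.
Worlds forcing the formula: { }.

0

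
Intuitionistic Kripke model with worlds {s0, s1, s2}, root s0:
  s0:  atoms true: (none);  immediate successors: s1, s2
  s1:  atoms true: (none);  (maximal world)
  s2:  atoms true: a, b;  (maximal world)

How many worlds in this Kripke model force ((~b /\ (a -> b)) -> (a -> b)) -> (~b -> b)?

1

s0: does not force it — s0 ||-/- ((~b /\ (a -> b)) -> (a -> b)) -> (~b -> b): already at s0 itself, s0 ||- (~b /\ (a -> b)) -> (a -> b) but s0 ||-/- ~b -> b.
s1: does not force it — s1 ||-/- ((~b /\ (a -> b)) -> (a -> b)) -> (~b -> b): already at s1 itself, s1 ||- (~b /\ (a -> b)) -> (a -> b) but s1 ||-/- ~b -> b.
s2: forces it.
Worlds forcing the formula: {s2}.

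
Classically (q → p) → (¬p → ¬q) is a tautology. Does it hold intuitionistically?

This is the forward direction of contraposition, which is intuitionistically derivable.
Assume q → p and ¬p. If q held then p would follow, contradicting ¬p; so ¬q.

Yes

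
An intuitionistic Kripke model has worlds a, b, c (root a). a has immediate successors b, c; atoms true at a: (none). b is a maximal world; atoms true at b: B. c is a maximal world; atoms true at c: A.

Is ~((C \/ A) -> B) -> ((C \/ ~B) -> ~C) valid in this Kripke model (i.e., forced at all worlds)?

a ||- ~((C \/ A) -> B) -> ((C \/ ~B) -> ~C): every world accessible from a that forces ~((C \/ A) -> B) (namely c) also forces (C \/ ~B) -> ~C.
Since the root a forces ~((C \/ A) -> B) -> ((C \/ ~B) -> ~C) and forcing is persistent (monotone upward), every world forces it.

Yes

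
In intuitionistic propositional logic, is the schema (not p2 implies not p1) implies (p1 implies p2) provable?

This is the converse of contraposition, which is not intuitionistically valid.
A Kripke countermodel: worlds u, v; order generated by u <= v; atoms true at each world — u:{p1}; v:{p1,p2}.
u does not force (not p2 implies not p1) implies (p1 implies p2): already at u itself, u forces not p2 implies not p1 but u does not force p1 implies p2.
u does not force p1 implies p2: already at u itself, u forces p1 but u does not force p2.
u lacks atom p2, so u does not force p2.
So the root u does not force the formula.

No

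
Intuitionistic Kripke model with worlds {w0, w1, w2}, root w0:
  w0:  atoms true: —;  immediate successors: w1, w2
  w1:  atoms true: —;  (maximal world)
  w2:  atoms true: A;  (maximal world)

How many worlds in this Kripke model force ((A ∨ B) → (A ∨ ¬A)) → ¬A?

w0: does not force it — w0 ⊮ ((A ∨ B) → (A ∨ ¬A)) → ¬A: already at w0 itself, w0 ⊩ (A ∨ B) → (A ∨ ¬A) but w0 ⊮ ¬A.
w1: forces it.
w2: does not force it.
Worlds forcing the formula: {w1}.

1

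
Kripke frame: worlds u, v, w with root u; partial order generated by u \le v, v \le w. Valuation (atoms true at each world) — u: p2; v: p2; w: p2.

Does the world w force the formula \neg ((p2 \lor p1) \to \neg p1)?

No

w \nVdash \neg ((p2 \lor p1) \to \neg p1) since w is accessible from w and w \Vdash (p2 \lor p1) \to \neg p1.
w \Vdash (p2 \lor p1) \to \neg p1: every world accessible from w that forces p2 \lor p1 (namely w) also forces \neg p1.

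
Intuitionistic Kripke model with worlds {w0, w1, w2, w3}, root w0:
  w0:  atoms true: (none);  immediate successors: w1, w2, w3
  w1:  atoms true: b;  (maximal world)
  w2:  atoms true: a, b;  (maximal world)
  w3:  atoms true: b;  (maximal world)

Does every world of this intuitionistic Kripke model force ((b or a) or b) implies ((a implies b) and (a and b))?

No

Not every world: w0 does not force ((b or a) or b) implies ((a implies b) and (a and b)).
w0 does not force ((b or a) or b) implies ((a implies b) and (a and b)): at the accessible world w1, w1 forces (b or a) or b but w1 does not force (a implies b) and (a and b).
w1 does not force (a implies b) and (a and b) since w1 fails a and b.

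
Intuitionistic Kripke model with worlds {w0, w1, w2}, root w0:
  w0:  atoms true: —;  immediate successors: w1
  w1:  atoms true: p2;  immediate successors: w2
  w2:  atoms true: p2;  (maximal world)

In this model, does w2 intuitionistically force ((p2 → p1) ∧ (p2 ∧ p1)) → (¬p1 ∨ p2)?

w2 ⊩ ((p2 → p1) ∧ (p2 ∧ p1)) → (¬p1 ∨ p2) vacuously: no world accessible from w2 forces the antecedent (p2 → p1) ∧ (p2 ∧ p1).

Yes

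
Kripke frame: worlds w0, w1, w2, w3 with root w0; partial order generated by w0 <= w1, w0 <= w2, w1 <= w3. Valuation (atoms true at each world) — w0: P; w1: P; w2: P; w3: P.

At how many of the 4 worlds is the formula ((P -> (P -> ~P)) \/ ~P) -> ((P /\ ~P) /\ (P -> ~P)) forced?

4

w0: forces it.
w1: forces it.
w2: forces it.
w3: forces it.
Worlds forcing the formula: {w0, w1, w2, w3}.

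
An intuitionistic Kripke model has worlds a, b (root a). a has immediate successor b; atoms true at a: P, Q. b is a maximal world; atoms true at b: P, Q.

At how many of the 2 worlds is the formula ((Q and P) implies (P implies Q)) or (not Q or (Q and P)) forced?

a: forces it.
b: forces it.
Worlds forcing the formula: {a, b}.

2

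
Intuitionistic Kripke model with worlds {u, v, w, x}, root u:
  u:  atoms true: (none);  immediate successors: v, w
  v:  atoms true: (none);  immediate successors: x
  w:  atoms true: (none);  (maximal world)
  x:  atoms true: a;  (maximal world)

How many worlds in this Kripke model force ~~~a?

1

u: does not force it — u ||-/- ~~~a since v is accessible from u and v ||- ~~a.
v: does not force it — v ||-/- ~~~a since v is accessible from v and v ||- ~~a.
w: forces it.
x: does not force it — x ||-/- ~~~a since x is accessible from x and x ||- ~~a.
Worlds forcing the formula: {w}.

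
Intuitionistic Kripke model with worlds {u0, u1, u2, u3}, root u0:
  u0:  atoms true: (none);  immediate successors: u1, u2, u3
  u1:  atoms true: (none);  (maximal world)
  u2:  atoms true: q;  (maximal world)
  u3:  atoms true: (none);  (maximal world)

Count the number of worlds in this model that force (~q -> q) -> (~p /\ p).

u0: does not force it — u0 ||-/- (~q -> q) -> (~p /\ p): at the accessible world u2, u2 ||- ~q -> q but u2 ||-/- ~p /\ p.
u1: forces it.
u2: does not force it — u2 ||-/- (~q -> q) -> (~p /\ p): already at u2 itself, u2 ||- ~q -> q but u2 ||-/- ~p /\ p.
u3: forces it.
Worlds forcing the formula: {u1, u3}.

2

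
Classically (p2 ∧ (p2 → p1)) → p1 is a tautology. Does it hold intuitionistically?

Yes

This is modus ponens in implicational form, which is intuitionistically derivable.
If a world forces p2 and p2 → p1, then applying the implication at that world (which is accessible from itself) gives p1.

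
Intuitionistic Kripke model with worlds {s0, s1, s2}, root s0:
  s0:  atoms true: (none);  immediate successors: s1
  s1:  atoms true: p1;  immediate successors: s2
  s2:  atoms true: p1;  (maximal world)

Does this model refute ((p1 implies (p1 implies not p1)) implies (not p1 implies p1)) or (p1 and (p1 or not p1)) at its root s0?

s0 forces ((p1 implies (p1 implies not p1)) implies (not p1 implies p1)) or (p1 and (p1 or not p1)) via the disjunct (p1 implies (p1 implies not p1)) implies (not p1 implies p1).
So the root s0 forces ((p1 implies (p1 implies not p1)) implies (not p1 implies p1)) or (p1 and (p1 or not p1)); the model is not a countermodel.

No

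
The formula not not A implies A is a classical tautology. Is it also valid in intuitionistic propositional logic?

This is double-negation elimination, which is not intuitionistically valid.
A Kripke countermodel: worlds w0, w1; order generated by w0 <= w1; atoms true at each world — w0:{}; w1:{A}.
w0 does not force not not A implies A: already at w0 itself, w0 forces not not A but w0 does not force A.
w0 lacks atom A, so w0 does not force A.
So the root w0 does not force the formula.

No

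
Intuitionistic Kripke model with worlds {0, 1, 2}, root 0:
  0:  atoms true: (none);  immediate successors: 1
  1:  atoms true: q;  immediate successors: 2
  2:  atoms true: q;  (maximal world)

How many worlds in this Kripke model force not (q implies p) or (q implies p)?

3

0: forces it.
1: forces it.
2: forces it.
Worlds forcing the formula: {0, 1, 2}.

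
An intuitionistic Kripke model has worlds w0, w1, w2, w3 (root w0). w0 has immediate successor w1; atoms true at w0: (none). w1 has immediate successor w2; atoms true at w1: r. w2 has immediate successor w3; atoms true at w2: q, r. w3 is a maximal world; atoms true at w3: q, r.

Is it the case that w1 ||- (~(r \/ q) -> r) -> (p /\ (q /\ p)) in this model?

No

w1 ||-/- (~(r \/ q) -> r) -> (p /\ (q /\ p)): already at w1 itself, w1 ||- ~(r \/ q) -> r but w1 ||-/- p /\ (q /\ p).
w1 ||-/- p /\ (q /\ p) since w1 fails p.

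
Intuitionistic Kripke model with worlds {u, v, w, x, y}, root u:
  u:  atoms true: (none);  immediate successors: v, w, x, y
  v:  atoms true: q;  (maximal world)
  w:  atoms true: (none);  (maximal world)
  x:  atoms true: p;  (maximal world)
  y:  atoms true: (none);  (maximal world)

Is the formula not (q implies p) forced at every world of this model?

Not every world: u does not force not (q implies p).
u does not force not (q implies p) since w is accessible from u and w forces q implies p.
w forces q implies p vacuously: no world accessible from w forces the antecedent q.

No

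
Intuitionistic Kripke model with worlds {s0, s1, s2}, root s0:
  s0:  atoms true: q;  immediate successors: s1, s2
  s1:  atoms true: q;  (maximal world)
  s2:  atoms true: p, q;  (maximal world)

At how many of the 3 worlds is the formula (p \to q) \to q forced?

3

s0: forces it.
s1: forces it.
s2: forces it.
Worlds forcing the formula: {s0, s1, s2}.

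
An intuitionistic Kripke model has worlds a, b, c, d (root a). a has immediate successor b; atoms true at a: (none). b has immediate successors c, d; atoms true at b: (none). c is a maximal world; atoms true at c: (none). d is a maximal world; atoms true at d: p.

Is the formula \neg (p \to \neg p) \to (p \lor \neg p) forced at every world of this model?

a \Vdash \neg (p \to \neg p) \to (p \lor \neg p): every world accessible from a that forces \neg (p \to \neg p) (namely d) also forces p \lor \neg p.
Since the root a forces \neg (p \to \neg p) \to (p \lor \neg p) and forcing is persistent (monotone upward), every world forces it.

Yes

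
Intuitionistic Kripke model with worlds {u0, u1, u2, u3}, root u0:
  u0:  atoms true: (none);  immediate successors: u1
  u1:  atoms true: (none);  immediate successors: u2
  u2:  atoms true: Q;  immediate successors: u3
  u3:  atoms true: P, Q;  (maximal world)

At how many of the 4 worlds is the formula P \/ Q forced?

2

u0: does not force it — u0 ||-/- P \/ Q: neither disjunct is forced at u0.
u1: does not force it — u1 ||-/- P \/ Q: neither disjunct is forced at u1.
u2: forces it.
u3: forces it.
Worlds forcing the formula: {u2, u3}.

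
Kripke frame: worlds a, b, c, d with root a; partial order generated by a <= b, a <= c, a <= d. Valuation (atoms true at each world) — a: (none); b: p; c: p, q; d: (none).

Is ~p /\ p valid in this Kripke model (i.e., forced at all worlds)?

Not every world: a ||-/- ~p /\ p.
a ||-/- ~p /\ p since a fails ~p.

No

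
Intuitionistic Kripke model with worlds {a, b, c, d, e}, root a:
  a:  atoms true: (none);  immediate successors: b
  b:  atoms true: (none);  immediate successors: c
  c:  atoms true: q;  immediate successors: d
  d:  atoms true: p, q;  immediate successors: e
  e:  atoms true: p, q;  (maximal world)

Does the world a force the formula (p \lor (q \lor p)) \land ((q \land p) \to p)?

a \nVdash (p \lor (q \lor p)) \land ((q \land p) \to p) since a fails p \lor (q \lor p).

No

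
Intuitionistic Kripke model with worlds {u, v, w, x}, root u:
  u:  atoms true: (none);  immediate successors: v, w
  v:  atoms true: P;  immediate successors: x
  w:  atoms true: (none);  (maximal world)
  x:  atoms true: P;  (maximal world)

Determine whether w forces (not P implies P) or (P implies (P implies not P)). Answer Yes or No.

Yes

w forces (not P implies P) or (P implies (P implies not P)) via the disjunct P implies (P implies not P).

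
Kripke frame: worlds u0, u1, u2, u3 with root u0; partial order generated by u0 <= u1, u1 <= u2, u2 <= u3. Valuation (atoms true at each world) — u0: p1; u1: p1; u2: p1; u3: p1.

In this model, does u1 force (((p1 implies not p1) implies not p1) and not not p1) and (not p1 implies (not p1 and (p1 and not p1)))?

Yes

u1 forces (((p1 implies not p1) implies not p1) and not not p1) and (not p1 implies (not p1 and (p1 and not p1))) since u1 forces both conjuncts.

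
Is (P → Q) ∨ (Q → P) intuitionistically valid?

This is the Gödel–Dummett linearity axiom, which is not intuitionistically valid.
A Kripke countermodel: worlds u0, u1, u2; order generated by u0 ≤ u1, u0 ≤ u2; atoms true at each world — u0:{}; u1:{P}; u2:{Q}.
u0 ⊮ (P → Q) ∨ (Q → P): neither disjunct is forced at u0.
u0 ⊮ P → Q: at the accessible world u1, u1 ⊩ P but u1 ⊮ Q.
u1 lacks atom Q, so u1 ⊮ Q.
So the root u0 does not force the formula.

No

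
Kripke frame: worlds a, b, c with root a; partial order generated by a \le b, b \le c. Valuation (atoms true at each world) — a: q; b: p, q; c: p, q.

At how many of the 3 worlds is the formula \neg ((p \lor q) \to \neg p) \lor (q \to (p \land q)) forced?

a: forces it.
b: forces it.
c: forces it.
Worlds forcing the formula: {a, b, c}.

3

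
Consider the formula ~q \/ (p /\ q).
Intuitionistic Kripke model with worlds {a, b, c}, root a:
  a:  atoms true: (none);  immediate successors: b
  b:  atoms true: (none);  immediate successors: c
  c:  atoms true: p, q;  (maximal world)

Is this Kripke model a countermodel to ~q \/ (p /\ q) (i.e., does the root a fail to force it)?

a ||-/- ~q \/ (p /\ q): neither disjunct is forced at a.
a ||-/- ~q since c is accessible from a and c ||- q.
So the root a does not force ~q \/ (p /\ q); the model is a countermodel.

Yes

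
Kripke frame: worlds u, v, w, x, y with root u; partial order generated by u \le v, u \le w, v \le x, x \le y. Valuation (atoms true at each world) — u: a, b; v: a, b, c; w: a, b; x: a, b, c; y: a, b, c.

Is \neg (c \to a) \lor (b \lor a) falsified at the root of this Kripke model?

No

u \Vdash \neg (c \to a) \lor (b \lor a) via the disjunct b \lor a.
So the root u forces \neg (c \to a) \lor (b \lor a); the model is not a countermodel.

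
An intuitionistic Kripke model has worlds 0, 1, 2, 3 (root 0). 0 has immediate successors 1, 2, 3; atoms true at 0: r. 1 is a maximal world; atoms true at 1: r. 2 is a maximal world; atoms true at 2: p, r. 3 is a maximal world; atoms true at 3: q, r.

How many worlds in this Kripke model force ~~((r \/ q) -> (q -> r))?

4

0: forces it.
1: forces it.
2: forces it.
3: forces it.
Worlds forcing the formula: {0, 1, 2, 3}.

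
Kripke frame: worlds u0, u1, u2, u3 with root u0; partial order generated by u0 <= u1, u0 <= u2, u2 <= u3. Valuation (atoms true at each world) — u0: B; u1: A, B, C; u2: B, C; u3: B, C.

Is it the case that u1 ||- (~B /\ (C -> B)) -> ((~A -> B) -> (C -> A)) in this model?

u1 ||- (~B /\ (C -> B)) -> ((~A -> B) -> (C -> A)) vacuously: no world accessible from u1 forces the antecedent ~B /\ (C -> B).

Yes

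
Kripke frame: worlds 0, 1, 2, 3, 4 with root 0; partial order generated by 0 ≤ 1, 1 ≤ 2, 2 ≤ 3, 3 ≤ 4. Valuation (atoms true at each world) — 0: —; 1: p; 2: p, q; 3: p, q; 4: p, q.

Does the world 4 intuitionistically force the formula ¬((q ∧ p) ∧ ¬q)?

Yes

4 ⊩ ¬((q ∧ p) ∧ ¬q): no world accessible from 4 forces (q ∧ p) ∧ ¬q.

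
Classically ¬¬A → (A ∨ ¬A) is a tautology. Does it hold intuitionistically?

No

This is a variant of double-negation elimination (deriving excluded middle from double negation), which is not intuitionistically valid.
A Kripke countermodel: worlds a, b; order generated by a ≤ b; atoms true at each world — a:{}; b:{A}.
a ⊮ ¬¬A → (A ∨ ¬A): already at a itself, a ⊩ ¬¬A but a ⊮ A ∨ ¬A.
a ⊮ A ∨ ¬A: neither disjunct is forced at a.
a lacks atom A, so a ⊮ A.
So the root a does not force the formula.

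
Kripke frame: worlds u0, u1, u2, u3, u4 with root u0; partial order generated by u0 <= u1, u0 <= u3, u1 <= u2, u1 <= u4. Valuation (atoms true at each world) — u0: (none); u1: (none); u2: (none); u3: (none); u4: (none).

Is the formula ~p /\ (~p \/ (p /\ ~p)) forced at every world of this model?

u0 ||- ~p /\ (~p \/ (p /\ ~p)) since u0 forces both conjuncts.
Since the root u0 forces ~p /\ (~p \/ (p /\ ~p)) and forcing is persistent (monotone upward), every world forces it.

Yes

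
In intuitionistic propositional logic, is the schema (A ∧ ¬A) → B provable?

Yes

This is an instance of ex falso quodlibet, which is intuitionistically derivable.
No world can force both A and ¬A, so the antecedent A ∧ ¬A is never forced and the implication holds vacuously at every world.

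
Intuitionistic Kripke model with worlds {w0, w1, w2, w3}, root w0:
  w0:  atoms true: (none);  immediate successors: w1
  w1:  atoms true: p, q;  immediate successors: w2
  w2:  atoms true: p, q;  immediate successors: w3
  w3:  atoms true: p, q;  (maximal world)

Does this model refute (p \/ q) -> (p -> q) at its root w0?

w0 ||- (p \/ q) -> (p -> q): every world accessible from w0 that forces p \/ q (namely w1, w2, w3) also forces p -> q.
So the root w0 forces (p \/ q) -> (p -> q); the model is not a countermodel.

No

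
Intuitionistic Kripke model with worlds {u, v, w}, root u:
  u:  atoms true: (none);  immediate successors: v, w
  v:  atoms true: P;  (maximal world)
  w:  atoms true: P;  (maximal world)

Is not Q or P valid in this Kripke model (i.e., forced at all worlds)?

u forces not Q or P via the disjunct not Q.
Since the root u forces not Q or P and forcing is persistent (monotone upward), every world forces it.

Yes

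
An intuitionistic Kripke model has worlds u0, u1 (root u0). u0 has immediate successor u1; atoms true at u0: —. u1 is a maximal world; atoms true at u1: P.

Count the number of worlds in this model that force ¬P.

0

u0: does not force it — u0 ⊮ ¬P since u1 is accessible from u0 and u1 ⊩ P.
u1: does not force it — u1 ⊮ ¬P since u1 is accessible from u1 and u1 ⊩ P.
Worlds forcing the formula: { }.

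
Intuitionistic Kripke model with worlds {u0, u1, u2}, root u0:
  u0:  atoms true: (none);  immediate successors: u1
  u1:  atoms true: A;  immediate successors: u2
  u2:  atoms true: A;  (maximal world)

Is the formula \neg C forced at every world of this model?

Yes

u0 \Vdash \neg C: no world accessible from u0 forces C.
Since the root u0 forces \neg C and forcing is persistent (monotone upward), every world forces it.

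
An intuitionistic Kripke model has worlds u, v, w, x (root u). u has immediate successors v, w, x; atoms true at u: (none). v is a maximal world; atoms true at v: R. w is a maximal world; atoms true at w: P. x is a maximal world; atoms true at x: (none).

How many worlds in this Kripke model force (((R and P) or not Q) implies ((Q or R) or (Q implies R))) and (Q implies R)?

4

u: forces it.
v: forces it.
w: forces it.
x: forces it.
Worlds forcing the formula: {u, v, w, x}.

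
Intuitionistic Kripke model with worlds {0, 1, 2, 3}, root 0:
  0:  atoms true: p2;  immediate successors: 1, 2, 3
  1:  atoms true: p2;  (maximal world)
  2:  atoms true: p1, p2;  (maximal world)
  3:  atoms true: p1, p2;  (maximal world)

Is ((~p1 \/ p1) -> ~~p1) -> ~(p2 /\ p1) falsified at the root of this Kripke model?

Yes

0 ||-/- ((~p1 \/ p1) -> ~~p1) -> ~(p2 /\ p1): at the accessible world 2, 2 ||- (~p1 \/ p1) -> ~~p1 but 2 ||-/- ~(p2 /\ p1).
2 ||-/- ~(p2 /\ p1) since 2 is accessible from 2 and 2 ||- p2 /\ p1.
2 ||- p2 /\ p1 since 2 forces both conjuncts.
So the root 0 does not force ((~p1 \/ p1) -> ~~p1) -> ~(p2 /\ p1); the model is a countermodel.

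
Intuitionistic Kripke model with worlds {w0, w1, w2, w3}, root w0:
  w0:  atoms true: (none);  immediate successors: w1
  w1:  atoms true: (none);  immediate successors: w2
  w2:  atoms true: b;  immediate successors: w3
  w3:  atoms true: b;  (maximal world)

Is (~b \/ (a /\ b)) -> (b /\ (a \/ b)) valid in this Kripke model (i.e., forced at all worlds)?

w0 ||- (~b \/ (a /\ b)) -> (b /\ (a \/ b)) vacuously: no world accessible from w0 forces the antecedent ~b \/ (a /\ b).
Since the root w0 forces (~b \/ (a /\ b)) -> (b /\ (a \/ b)) and forcing is persistent (monotone upward), every world forces it.

Yes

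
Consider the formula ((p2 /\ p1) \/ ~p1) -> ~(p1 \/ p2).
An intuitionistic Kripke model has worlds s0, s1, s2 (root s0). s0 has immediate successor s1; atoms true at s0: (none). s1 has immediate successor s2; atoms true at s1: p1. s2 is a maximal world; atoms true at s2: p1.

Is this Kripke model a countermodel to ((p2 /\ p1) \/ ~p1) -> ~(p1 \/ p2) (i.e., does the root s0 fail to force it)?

s0 ||- ((p2 /\ p1) \/ ~p1) -> ~(p1 \/ p2) vacuously: no world accessible from s0 forces the antecedent (p2 /\ p1) \/ ~p1.
So the root s0 forces ((p2 /\ p1) \/ ~p1) -> ~(p1 \/ p2); the model is not a countermodel.

No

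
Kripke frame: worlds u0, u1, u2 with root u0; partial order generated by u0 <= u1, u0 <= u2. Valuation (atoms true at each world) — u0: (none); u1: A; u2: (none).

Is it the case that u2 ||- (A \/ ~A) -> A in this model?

No

u2 ||-/- (A \/ ~A) -> A: already at u2 itself, u2 ||- A \/ ~A but u2 ||-/- A.
u2 lacks atom A, so u2 ||-/- A.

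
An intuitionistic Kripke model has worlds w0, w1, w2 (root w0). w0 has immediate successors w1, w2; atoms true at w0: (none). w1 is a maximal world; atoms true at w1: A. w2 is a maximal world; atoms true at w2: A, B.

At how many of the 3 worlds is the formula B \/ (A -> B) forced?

1

w0: does not force it — w0 ||-/- B \/ (A -> B): neither disjunct is forced at w0.
w1: does not force it — w1 ||-/- B \/ (A -> B): neither disjunct is forced at w1.
w2: forces it.
Worlds forcing the formula: {w2}.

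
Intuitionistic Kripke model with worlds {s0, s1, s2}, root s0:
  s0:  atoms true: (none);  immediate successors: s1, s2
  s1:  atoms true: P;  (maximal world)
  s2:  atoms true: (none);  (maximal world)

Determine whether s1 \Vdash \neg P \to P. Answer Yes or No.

s1 \Vdash \neg P \to P vacuously: no world accessible from s1 forces the antecedent \neg P.

Yes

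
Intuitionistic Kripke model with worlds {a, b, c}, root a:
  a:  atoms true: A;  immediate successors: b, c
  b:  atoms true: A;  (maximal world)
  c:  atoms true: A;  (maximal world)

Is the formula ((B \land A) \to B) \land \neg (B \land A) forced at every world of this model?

Yes

a \Vdash ((B \land A) \to B) \land \neg (B \land A) since a forces both conjuncts.
Since the root a forces ((B \land A) \to B) \land \neg (B \land A) and forcing is persistent (monotone upward), every world forces it.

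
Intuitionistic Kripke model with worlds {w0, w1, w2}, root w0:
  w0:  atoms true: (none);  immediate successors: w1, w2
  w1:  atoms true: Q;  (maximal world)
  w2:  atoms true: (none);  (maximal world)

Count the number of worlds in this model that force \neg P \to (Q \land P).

0

w0: does not force it — w0 \nVdash \neg P \to (Q \land P): already at w0 itself, w0 \Vdash \neg P but w0 \nVdash Q \land P.
w1: does not force it.
w2: does not force it.
Worlds forcing the formula: { }.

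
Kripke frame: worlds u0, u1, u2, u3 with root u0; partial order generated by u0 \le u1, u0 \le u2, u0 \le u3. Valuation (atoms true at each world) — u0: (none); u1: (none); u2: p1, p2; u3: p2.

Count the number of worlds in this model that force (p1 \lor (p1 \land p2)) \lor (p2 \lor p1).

2

u0: does not force it — u0 \nVdash (p1 \lor (p1 \land p2)) \lor (p2 \lor p1): neither disjunct is forced at u0.
u1: does not force it — u1 \nVdash (p1 \lor (p1 \land p2)) \lor (p2 \lor p1): neither disjunct is forced at u1.
u2: forces it.
u3: forces it.
Worlds forcing the formula: {u2, u3}.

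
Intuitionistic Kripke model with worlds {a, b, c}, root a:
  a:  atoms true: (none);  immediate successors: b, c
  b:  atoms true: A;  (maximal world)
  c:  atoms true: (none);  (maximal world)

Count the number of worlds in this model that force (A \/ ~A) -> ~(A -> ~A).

1

a: does not force it — a ||-/- (A \/ ~A) -> ~(A -> ~A): at the accessible world c, c ||- A \/ ~A but c ||-/- ~(A -> ~A).
b: forces it.
c: does not force it — c ||-/- (A \/ ~A) -> ~(A -> ~A): already at c itself, c ||- A \/ ~A but c ||-/- ~(A -> ~A).
Worlds forcing the formula: {b}.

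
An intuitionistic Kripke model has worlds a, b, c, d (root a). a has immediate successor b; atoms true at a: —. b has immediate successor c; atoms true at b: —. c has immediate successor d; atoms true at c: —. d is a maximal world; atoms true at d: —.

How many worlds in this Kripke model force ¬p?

4

a: forces it.
b: forces it.
c: forces it.
d: forces it.
Worlds forcing the formula: {a, b, c, d}.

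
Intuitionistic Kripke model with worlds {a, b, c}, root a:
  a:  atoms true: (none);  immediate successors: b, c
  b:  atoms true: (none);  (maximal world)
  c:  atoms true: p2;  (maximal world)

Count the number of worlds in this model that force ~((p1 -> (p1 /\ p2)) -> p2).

a: does not force it — a ||-/- ~((p1 -> (p1 /\ p2)) -> p2) since c is accessible from a and c ||- (p1 -> (p1 /\ p2)) -> p2.
b: forces it.
c: does not force it.
Worlds forcing the formula: {b}.

1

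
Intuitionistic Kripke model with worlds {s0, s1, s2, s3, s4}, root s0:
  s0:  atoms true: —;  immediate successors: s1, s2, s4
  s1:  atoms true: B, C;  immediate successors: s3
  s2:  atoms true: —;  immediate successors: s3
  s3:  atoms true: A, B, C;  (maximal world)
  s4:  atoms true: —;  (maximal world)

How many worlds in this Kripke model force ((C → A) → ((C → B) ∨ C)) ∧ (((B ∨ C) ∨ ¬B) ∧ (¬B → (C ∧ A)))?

2

s0: does not force it — s0 ⊮ ((C → A) → ((C → B) ∨ C)) ∧ (((B ∨ C) ∨ ¬B) ∧ (¬B → (C ∧ A))) since s0 fails ((B ∨ C) ∨ ¬B) ∧ (¬B → (C ∧ A)).
s1: forces it.
s2: does not force it — s2 ⊮ ((C → A) → ((C → B) ∨ C)) ∧ (((B ∨ C) ∨ ¬B) ∧ (¬B → (C ∧ A))) since s2 fails ((B ∨ C) ∨ ¬B) ∧ (¬B → (C ∧ A)).
s3: forces it.
s4: does not force it.
Worlds forcing the formula: {s1, s3}.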